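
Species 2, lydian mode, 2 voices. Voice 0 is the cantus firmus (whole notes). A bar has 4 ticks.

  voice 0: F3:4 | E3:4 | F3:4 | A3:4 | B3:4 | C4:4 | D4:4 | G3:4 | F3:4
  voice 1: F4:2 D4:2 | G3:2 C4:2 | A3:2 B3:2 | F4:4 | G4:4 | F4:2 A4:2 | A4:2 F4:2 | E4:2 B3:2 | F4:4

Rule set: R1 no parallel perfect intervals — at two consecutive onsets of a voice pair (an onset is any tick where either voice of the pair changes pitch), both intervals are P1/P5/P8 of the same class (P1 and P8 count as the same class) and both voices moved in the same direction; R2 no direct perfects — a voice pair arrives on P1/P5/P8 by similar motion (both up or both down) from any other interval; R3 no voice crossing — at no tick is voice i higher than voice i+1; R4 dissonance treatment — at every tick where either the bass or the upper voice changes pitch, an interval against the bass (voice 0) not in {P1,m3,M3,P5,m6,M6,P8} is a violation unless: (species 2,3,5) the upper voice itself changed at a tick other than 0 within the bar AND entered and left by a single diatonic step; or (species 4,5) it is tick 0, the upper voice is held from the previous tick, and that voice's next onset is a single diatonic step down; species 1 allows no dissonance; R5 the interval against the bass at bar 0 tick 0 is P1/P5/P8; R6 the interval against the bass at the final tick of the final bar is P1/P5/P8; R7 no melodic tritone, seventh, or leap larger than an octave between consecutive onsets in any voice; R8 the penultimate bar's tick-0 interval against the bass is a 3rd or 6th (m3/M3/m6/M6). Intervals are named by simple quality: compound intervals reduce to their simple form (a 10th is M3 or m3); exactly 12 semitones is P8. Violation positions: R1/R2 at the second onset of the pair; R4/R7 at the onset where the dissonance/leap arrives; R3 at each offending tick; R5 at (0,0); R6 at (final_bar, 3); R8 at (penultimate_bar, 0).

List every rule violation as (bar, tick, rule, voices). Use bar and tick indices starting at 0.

(2, 2, R4, (0, 1))
(3, 0, R7, (1,))
(5, 0, R4, (0, 1))
(8, 0, R7, (1,))

bar 0: v0=F3 v1=F4 downbeat P8
bar 1: v0=E3 v1=G3 downbeat m3
bar 2: v0=F3 v1=A3 downbeat M3
bar 3: v0=A3 v1=F4 downbeat m6
bar 4: v0=B3 v1=G4 downbeat m6
bar 5: v0=C4 v1=F4 downbeat P4
bar 6: v0=D4 v1=A4 downbeat P5
bar 7: v0=G3 v1=E4 downbeat M6
bar 8: v0=F3 v1=F4 downbeat P8
  -> R4 @ bar 2 tick 2 v(0, 1): F3/B3 TT untreated
  -> R7 @ bar 3 tick 0 v(1,): B3->F4 leap 6st
  -> R4 @ bar 5 tick 0 v(0, 1): C4/F4 P4 untreated
  -> R7 @ bar 8 tick 0 v(1,): B3->F4 leap 6st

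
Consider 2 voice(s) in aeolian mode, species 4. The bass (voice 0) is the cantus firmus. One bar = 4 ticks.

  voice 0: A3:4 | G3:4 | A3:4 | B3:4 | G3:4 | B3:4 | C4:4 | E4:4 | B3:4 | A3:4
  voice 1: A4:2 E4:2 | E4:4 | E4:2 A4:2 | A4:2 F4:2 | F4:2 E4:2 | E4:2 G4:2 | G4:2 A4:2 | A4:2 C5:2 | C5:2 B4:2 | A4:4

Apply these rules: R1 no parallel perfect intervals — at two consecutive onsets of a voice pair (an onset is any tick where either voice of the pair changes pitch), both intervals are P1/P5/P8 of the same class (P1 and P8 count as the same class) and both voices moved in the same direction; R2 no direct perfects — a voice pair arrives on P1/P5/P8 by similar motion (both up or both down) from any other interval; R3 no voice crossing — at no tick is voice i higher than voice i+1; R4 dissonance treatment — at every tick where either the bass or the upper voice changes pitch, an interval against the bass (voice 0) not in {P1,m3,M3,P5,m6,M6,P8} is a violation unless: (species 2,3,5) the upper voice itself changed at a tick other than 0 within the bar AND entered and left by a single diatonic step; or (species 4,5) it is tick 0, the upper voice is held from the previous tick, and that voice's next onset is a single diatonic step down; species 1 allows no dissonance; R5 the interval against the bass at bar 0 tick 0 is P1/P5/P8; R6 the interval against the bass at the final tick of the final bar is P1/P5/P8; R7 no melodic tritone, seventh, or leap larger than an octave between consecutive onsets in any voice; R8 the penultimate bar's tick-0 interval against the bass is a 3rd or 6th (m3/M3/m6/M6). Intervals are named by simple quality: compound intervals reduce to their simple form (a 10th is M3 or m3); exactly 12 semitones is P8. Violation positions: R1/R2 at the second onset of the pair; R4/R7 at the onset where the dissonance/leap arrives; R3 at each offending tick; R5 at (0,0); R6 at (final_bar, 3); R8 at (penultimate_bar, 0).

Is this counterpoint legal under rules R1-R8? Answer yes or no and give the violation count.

No (6 violations)

bar 0: v0=A3 v1=A4 (P8)
bar 1: v0=G3 v1=E4 (M6)
bar 2: v0=A3 v1=E4 (P5)
bar 3: v0=B3 v1=A4 (m7)
bar 4: v0=G3 v1=F4 (m7)
bar 5: v0=B3 v1=E4 (P4)
bar 6: v0=C4 v1=G4 (P5)
bar 7: v0=E4 v1=A4 (P4)
bar 8: v0=B3 v1=C5 (m2)
bar 9: v0=A3 v1=A4 (P8)
  R4 @ bar3.0: B3/A4 m7 untreated
  R4 @ bar3.2: B3/F4 TT untreated
  R4 @ bar5.0: B3/E4 P4 untreated
  R4 @ bar7.0: E4/A4 P4 untreated
  R8 @ bar8.0: penult m2 not 3rd/6th
  R1 @ bar9.0: B3/B4 P8 -> A3/A4 P8 similar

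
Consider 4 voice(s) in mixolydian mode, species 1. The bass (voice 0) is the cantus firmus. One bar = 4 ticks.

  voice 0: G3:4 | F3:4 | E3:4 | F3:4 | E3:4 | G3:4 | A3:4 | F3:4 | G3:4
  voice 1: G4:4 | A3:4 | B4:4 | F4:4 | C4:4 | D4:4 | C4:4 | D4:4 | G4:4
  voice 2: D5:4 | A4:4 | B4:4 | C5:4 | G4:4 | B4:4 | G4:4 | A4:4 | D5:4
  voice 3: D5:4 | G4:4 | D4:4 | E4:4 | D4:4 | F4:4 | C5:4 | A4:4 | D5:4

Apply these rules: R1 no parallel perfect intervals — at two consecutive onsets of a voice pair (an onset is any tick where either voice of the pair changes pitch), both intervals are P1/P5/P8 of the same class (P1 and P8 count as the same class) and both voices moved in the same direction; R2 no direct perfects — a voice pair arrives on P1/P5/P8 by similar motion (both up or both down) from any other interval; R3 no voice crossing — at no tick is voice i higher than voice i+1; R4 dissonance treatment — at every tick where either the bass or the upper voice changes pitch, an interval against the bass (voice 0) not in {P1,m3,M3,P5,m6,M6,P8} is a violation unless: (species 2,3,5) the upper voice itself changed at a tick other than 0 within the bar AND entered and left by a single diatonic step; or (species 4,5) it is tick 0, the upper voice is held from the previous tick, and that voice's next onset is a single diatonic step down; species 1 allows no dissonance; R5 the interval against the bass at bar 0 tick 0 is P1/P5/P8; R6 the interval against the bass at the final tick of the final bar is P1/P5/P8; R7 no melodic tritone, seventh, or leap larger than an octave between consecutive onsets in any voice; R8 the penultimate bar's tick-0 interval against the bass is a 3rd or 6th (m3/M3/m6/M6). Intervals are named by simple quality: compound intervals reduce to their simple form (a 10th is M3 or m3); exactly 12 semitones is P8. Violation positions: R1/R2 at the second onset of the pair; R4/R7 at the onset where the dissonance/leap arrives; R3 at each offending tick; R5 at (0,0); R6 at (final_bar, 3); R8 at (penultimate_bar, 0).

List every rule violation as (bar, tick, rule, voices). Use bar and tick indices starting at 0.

bar 0: v0=G3 v1=G4 v2=D5 v3=D5 downbeat P5
bar 1: v0=F3 v1=A3 v2=A4 v3=G4 downbeat M2
bar 2: v0=E3 v1=B4 v2=B4 v3=D4 downbeat m7
bar 3: v0=F3 v1=F4 v2=C5 v3=E4 downbeat M7
bar 4: v0=E3 v1=C4 v2=G4 v3=D4 downbeat m7
bar 5: v0=G3 v1=D4 v2=B4 v3=F4 downbeat m7
bar 6: v0=A3 v1=C4 v2=G4 v3=C5 downbeat m3
bar 7: v0=F3 v1=D4 v2=A4 v3=A4 downbeat M3
bar 8: v0=G3 v1=G4 v2=D5 v3=D5 downbeat P5
  -> R2 @ bar 1 tick 0 v(1, 2): G4/D5 P5 -> A3/A4 P8 similar
  -> R3 @ bar 1 tick 0 v(2, 3): A4 above G4
  -> R4 @ bar 1 tick 0 v(0, 3): F3/G4 M2 untreated
  -> R7 @ bar 1 tick 0 v(1,): G4->A3 leap 10st
  -> R3 @ bar 1 tick 1 v(2, 3): A4 above G4
  -> R3 @ bar 1 tick 2 v(2, 3): A4 above G4
  -> R3 @ bar 1 tick 3 v(2, 3): A4 above G4
  -> R1 @ bar 2 tick 0 v(1, 2): A3/A4 P8 -> B4/B4 P1 similar
  -> R3 @ bar 2 tick 0 v(2, 3): B4 above D4
  -> R4 @ bar 2 tick 0 v(0, 3): E3/D4 m7 untreated
  -> R7 @ bar 2 tick 0 v(1,): A3->B4 leap 14st
  -> R3 @ bar 2 tick 1 v(2, 3): B4 above D4
  -> R3 @ bar 2 tick 2 v(2, 3): B4 above D4
  -> R3 @ bar 2 tick 3 v(2, 3): B4 above D4
  -> R1 @ bar 3 tick 0 v(0, 2): E3/B4 P5 -> F3/C5 P5 similar
  -> R3 @ bar 3 tick 0 v(2, 3): C5 above E4
  -> R4 @ bar 3 tick 0 v(0, 3): F3/E4 M7 untreated
  -> R7 @ bar 3 tick 0 v(1,): B4->F4 leap 6st
  -> R3 @ bar 3 tick 1 v(2, 3): C5 above E4
  -> R3 @ bar 3 tick 2 v(2, 3): C5 above E4
  -> R3 @ bar 3 tick 3 v(2, 3): C5 above E4
  -> R1 @ bar 4 tick 0 v(1, 2): F4/C5 P5 -> C4/G4 P5 similar
  -> R3 @ bar 4 tick 0 v(2, 3): G4 above D4
  -> R4 @ bar 4 tick 0 v(0, 3): E3/D4 m7 untreated
  -> R3 @ bar 4 tick 1 v(2, 3): G4 above D4
  -> R3 @ bar 4 tick 2 v(2, 3): G4 above D4
  -> R3 @ bar 4 tick 3 v(2, 3): G4 above D4
  -> R2 @ bar 5 tick 0 v(0, 1): E3/C4 m6 -> G3/D4 P5 similar
  -> R3 @ bar 5 tick 0 v(2, 3): B4 above F4
  -> R4 @ bar 5 tick 0 v(0, 3): G3/F4 m7 untreated
  -> R3 @ bar 5 tick 1 v(2, 3): B4 above F4
  -> R3 @ bar 5 tick 2 v(2, 3): B4 above F4
  -> R3 @ bar 5 tick 3 v(2, 3): B4 above F4
  -> R2 @ bar 6 tick 0 v(1, 2): D4/B4 M6 -> C4/G4 P5 similar
  -> R4 @ bar 6 tick 0 v(0, 2): A3/G4 m7 untreated
  -> R1 @ bar 7 tick 0 v(1, 2): C4/G4 P5 -> D4/A4 P5 similar
  -> R1 @ bar 8 tick 0 v(1, 2): D4/A4 P5 -> G4/D5 P5 similar
  -> R1 @ bar 8 tick 0 v(1, 3): D4/A4 P5 -> G4/D5 P5 similar
  -> R1 @ bar 8 tick 0 v(2, 3): A4/A4 P1 -> D5/D5 P1 similar
  -> R2 @ bar 8 tick 0 v(0, 1): F3/D4 M6 -> G3/G4 P8 similar
  -> R2 @ bar 8 tick 0 v(0, 2): F3/A4 M3 -> G3/D5 P5 similar
  -> R2 @ bar 8 tick 0 v(0, 3): F3/A4 M3 -> G3/D5 P5 similar

(1, 0, R2, (1, 2))
(1, 0, R3, (2, 3))
(1, 0, R4, (0, 3))
(1, 0, R7, (1,))
(1, 1, R3, (2, 3))
(1, 2, R3, (2, 3))
(1, 3, R3, (2, 3))
(2, 0, R1, (1, 2))
(2, 0, R3, (2, 3))
(2, 0, R4, (0, 3))
(2, 0, R7, (1,))
(2, 1, R3, (2, 3))
(2, 2, R3, (2, 3))
(2, 3, R3, (2, 3))
(3, 0, R1, (0, 2))
(3, 0, R3, (2, 3))
(3, 0, R4, (0, 3))
(3, 0, R7, (1,))
(3, 1, R3, (2, 3))
(3, 2, R3, (2, 3))
(3, 3, R3, (2, 3))
(4, 0, R1, (1, 2))
(4, 0, R3, (2, 3))
(4, 0, R4, (0, 3))
(4, 1, R3, (2, 3))
(4, 2, R3, (2, 3))
(4, 3, R3, (2, 3))
(5, 0, R2, (0, 1))
(5, 0, R3, (2, 3))
(5, 0, R4, (0, 3))
(5, 1, R3, (2, 3))
(5, 2, R3, (2, 3))
(5, 3, R3, (2, 3))
(6, 0, R2, (1, 2))
(6, 0, R4, (0, 2))
(7, 0, R1, (1, 2))
(8, 0, R1, (1, 2))
(8, 0, R1, (1, 3))
(8, 0, R1, (2, 3))
(8, 0, R2, (0, 1))
(8, 0, R2, (0, 2))
(8, 0, R2, (0, 3))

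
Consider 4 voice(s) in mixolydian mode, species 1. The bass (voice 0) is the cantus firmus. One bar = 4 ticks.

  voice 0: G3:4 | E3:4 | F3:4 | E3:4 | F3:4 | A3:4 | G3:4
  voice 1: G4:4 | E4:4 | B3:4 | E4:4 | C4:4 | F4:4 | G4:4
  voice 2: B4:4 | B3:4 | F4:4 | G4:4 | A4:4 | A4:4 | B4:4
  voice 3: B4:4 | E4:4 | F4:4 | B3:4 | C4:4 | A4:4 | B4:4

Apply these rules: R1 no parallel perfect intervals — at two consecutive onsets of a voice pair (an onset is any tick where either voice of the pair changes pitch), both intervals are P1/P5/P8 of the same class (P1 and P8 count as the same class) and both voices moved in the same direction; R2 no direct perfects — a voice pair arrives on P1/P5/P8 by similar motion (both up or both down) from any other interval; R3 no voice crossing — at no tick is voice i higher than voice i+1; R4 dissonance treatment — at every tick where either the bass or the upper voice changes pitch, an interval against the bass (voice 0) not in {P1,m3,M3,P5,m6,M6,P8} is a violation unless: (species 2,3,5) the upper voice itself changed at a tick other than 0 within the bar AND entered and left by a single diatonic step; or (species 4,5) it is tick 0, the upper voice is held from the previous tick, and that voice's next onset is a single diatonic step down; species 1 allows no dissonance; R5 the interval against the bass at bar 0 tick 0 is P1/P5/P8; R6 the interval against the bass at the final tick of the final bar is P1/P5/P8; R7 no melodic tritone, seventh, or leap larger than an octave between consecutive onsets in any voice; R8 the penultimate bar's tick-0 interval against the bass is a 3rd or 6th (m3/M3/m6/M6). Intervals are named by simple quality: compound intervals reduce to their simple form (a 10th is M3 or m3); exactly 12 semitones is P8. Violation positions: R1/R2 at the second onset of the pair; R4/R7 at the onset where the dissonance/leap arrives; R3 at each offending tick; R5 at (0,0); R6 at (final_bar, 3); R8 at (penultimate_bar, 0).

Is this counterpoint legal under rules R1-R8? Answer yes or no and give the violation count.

No (32 violations)

bar 0: v0=G3 v1=G4 v2=B4 v3=B4 (M3)
bar 1: v0=E3 v1=E4 v2=B3 v3=E4 (P8)
bar 2: v0=F3 v1=B3 v2=F4 v3=F4 (P8)
bar 3: v0=E3 v1=E4 v2=G4 v3=B3 (P5)
bar 4: v0=F3 v1=C4 v2=A4 v3=C4 (P5)
bar 5: v0=A3 v1=F4 v2=A4 v3=A4 (P8)
bar 6: v0=G3 v1=G4 v2=B4 v3=B4 (M3)
  R5 @ bar0.0: opens on M3
  R5 @ bar0.0: opens on M3
  R1 @ bar1.0: G3/G4 P8 -> E3/E4 P8 similar
  R2 @ bar1.0: G3/B4 M3 -> E3/B3 P5 similar
  R2 @ bar1.0: G3/B4 M3 -> E3/E4 P8 similar
  R2 @ bar1.0: G4/B4 M3 -> E4/E4 P1 similar
  R3 @ bar1.0: E4 above B3
  R3 @ bar1.1: E4 above B3
  R3 @ bar1.2: E4 above B3
  R3 @ bar1.3: E4 above B3
  R1 @ bar2.0: E3/E4 P8 -> F3/F4 P8 similar
  R2 @ bar2.0: E3/B3 P5 -> F3/F4 P8 similar
  R2 @ bar2.0: B3/E4 P4 -> F4/F4 P1 similar
  R4 @ bar2.0: F3/B3 TT untreated
  R7 @ bar2.0: B3->F4 leap 6st
  R2 @ bar3.0: F3/F4 P8 -> E3/B3 P5 similar
  R3 @ bar3.0: G4 above B3
  R7 @ bar3.0: F4->B3 leap 6st
  R3 @ bar3.1: G4 above B3
  R3 @ bar3.2: G4 above B3
  R3 @ bar3.3: G4 above B3
  R1 @ bar4.0: E3/B3 P5 -> F3/C4 P5 similar
  R3 @ bar4.0: A4 above C4
  R3 @ bar4.1: A4 above C4
  R3 @ bar4.2: A4 above C4
  R3 @ bar4.3: A4 above C4
  R2 @ bar5.0: F3/C4 P5 -> A3/A4 P8 similar
  R8 @ bar5.0: penult P8 not 3rd/6th
  R8 @ bar5.0: penult P8 not 3rd/6th
  R1 @ bar6.0: A4/A4 P1 -> B4/B4 P1 similar
  R6 @ bar6.3: closes on M3
  R6 @ bar6.3: closes on M3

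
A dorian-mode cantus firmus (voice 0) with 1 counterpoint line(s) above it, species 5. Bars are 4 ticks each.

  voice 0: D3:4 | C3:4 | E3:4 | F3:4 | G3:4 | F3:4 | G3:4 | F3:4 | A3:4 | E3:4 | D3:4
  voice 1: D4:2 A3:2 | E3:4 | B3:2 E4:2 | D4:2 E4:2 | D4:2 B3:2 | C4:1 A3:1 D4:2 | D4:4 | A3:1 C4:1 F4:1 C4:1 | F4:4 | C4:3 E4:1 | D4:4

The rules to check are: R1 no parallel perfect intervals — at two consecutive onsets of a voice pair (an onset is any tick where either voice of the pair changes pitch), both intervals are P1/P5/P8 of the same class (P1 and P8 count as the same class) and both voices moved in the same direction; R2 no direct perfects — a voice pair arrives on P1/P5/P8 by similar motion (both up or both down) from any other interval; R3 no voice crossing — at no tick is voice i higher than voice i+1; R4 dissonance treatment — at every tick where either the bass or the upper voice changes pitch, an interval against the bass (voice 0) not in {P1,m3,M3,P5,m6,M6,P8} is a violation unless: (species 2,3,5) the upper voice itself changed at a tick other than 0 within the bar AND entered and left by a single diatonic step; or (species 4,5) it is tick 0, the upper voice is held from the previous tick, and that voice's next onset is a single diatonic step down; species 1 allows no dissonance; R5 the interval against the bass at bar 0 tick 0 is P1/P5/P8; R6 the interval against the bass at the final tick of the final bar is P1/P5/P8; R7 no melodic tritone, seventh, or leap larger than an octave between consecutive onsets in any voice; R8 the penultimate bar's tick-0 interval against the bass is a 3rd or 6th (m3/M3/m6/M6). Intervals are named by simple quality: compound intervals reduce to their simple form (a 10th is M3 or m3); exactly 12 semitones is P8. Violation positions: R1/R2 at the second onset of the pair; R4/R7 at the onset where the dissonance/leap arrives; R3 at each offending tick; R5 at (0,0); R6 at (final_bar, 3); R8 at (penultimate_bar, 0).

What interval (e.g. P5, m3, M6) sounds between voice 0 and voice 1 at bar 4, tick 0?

voice 0=G3 voice 1=D4 -> P5

P5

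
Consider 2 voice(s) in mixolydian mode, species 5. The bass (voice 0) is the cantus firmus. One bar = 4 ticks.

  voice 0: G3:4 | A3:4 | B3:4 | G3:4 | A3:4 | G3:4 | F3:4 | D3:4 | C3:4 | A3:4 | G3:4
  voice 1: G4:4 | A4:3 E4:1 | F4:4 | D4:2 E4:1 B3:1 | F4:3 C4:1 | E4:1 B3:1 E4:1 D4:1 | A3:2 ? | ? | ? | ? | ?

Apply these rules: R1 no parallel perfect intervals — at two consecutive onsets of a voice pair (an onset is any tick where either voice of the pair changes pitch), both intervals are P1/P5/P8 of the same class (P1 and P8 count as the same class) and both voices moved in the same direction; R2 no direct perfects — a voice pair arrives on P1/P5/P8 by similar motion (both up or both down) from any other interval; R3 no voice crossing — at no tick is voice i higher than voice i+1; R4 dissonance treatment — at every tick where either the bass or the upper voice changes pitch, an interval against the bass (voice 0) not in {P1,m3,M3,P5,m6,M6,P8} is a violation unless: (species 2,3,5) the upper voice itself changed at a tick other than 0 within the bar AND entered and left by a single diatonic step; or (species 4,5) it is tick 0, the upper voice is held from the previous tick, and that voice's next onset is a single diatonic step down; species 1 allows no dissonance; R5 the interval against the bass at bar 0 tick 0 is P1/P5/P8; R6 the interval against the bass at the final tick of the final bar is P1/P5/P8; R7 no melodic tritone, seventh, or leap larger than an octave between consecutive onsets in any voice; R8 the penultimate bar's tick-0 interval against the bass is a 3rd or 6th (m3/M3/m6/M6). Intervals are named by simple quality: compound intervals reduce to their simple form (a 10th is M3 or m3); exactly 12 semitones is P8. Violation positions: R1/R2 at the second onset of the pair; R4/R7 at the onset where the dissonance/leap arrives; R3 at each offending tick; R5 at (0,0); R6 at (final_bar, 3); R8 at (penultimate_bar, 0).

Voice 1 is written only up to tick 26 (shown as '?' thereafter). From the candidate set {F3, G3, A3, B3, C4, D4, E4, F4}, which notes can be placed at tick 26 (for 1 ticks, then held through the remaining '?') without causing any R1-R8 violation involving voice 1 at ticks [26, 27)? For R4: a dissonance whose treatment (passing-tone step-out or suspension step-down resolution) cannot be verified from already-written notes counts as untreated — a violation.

{A3, C4, D4, F3, F4}

F3: legal
G3: violates R4
A3: legal
B3: violates R4
C4: legal
D4: legal
E4: violates R4
F4: legal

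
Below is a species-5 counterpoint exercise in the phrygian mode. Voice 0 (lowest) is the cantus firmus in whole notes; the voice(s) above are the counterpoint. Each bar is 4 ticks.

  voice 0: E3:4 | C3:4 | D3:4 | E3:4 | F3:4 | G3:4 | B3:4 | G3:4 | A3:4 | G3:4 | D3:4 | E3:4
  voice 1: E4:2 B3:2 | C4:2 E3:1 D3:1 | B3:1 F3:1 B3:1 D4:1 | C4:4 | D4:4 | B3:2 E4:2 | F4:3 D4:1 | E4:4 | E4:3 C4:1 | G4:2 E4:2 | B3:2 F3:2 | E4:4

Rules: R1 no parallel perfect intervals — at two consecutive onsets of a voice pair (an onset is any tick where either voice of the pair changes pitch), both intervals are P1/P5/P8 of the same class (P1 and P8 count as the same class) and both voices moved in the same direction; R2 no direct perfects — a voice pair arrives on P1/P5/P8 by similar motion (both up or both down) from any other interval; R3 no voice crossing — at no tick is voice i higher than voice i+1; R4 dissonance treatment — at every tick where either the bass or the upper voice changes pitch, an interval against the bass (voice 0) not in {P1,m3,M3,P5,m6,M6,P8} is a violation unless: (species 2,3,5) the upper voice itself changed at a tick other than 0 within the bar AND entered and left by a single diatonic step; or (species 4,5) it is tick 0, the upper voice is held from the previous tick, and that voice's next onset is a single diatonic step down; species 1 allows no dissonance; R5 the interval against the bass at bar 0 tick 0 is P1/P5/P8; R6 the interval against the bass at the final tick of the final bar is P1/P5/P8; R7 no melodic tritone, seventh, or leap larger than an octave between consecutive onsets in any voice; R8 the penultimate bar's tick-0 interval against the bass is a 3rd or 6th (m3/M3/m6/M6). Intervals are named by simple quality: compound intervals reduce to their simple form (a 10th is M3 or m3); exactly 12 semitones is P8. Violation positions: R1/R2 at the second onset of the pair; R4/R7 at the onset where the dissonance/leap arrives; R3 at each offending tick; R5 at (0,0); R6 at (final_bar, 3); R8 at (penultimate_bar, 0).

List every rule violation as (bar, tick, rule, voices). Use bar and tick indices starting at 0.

bar 0: v0=E3 v1=E4 downbeat P8
bar 1: v0=C3 v1=C4 downbeat P8
bar 2: v0=D3 v1=B3 downbeat M6
bar 3: v0=E3 v1=C4 downbeat m6
bar 4: v0=F3 v1=D4 downbeat M6
bar 5: v0=G3 v1=B3 downbeat M3
bar 6: v0=B3 v1=F4 downbeat TT
bar 7: v0=G3 v1=E4 downbeat M6
bar 8: v0=A3 v1=E4 downbeat P5
bar 9: v0=G3 v1=G4 downbeat P8
bar 10: v0=D3 v1=B3 downbeat M6
bar 11: v0=E3 v1=E4 downbeat P8
  -> R4 @ bar 1 tick 3 v(0, 1): C3/D3 M2 untreated
  -> R7 @ bar 2 tick 1 v(1,): B3->F3 leap 6st
  -> R7 @ bar 2 tick 2 v(1,): F3->B3 leap 6st
  -> R4 @ bar 6 tick 0 v(0, 1): B3/F4 TT untreated
  -> R7 @ bar 10 tick 2 v(1,): B3->F3 leap 6st
  -> R2 @ bar 11 tick 0 v(0, 1): D3/F3 m3 -> E3/E4 P8 similar
  -> R7 @ bar 11 tick 0 v(1,): F3->E4 leap 11st

(1, 3, R4, (0, 1))
(2, 1, R7, (1,))
(2, 2, R7, (1,))
(6, 0, R4, (0, 1))
(10, 2, R7, (1,))
(11, 0, R2, (0, 1))
(11, 0, R7, (1,))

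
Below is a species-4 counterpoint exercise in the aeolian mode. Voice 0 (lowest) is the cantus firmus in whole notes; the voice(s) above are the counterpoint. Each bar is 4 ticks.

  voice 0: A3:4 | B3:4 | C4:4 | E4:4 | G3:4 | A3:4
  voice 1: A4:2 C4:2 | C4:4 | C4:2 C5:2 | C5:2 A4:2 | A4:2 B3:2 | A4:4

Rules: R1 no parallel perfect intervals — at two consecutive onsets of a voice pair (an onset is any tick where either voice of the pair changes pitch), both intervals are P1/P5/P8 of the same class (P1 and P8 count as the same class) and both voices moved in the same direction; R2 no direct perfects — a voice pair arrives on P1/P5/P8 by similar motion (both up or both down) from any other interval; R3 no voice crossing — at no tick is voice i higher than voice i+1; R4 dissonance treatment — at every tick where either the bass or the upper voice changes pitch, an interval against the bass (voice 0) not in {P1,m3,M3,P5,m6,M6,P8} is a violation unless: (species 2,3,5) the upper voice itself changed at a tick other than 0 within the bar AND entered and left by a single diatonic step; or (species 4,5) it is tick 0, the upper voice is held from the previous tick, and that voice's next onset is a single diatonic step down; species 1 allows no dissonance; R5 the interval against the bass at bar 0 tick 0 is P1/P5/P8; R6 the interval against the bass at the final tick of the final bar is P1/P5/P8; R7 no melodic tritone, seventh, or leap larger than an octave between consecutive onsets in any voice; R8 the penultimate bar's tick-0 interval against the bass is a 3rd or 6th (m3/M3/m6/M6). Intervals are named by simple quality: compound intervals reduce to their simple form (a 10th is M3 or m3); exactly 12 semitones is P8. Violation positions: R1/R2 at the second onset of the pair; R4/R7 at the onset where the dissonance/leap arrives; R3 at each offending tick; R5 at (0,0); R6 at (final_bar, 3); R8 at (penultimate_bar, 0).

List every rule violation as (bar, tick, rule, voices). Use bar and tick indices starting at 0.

bar 0: v0=A3 v1=A4 downbeat P8
bar 1: v0=B3 v1=C4 downbeat m2
bar 2: v0=C4 v1=C4 downbeat P1
bar 3: v0=E4 v1=C5 downbeat m6
bar 4: v0=G3 v1=A4 downbeat M2
bar 5: v0=A3 v1=A4 downbeat P8
  -> R4 @ bar 1 tick 0 v(0, 1): B3/C4 m2 untreated
  -> R4 @ bar 3 tick 2 v(0, 1): E4/A4 P4 untreated
  -> R4 @ bar 4 tick 0 v(0, 1): G3/A4 M2 untreated
  -> R8 @ bar 4 tick 0 v(0, 1): penult M2 not 3rd/6th
  -> R7 @ bar 4 tick 2 v(1,): A4->B3 leap 10st
  -> R2 @ bar 5 tick 0 v(0, 1): G3/B3 M3 -> A3/A4 P8 similar
  -> R7 @ bar 5 tick 0 v(1,): B3->A4 leap 10st

(1, 0, R4, (0, 1))
(3, 2, R4, (0, 1))
(4, 0, R4, (0, 1))
(4, 0, R8, (0, 1))
(4, 2, R7, (1,))
(5, 0, R2, (0, 1))
(5, 0, R7, (1,))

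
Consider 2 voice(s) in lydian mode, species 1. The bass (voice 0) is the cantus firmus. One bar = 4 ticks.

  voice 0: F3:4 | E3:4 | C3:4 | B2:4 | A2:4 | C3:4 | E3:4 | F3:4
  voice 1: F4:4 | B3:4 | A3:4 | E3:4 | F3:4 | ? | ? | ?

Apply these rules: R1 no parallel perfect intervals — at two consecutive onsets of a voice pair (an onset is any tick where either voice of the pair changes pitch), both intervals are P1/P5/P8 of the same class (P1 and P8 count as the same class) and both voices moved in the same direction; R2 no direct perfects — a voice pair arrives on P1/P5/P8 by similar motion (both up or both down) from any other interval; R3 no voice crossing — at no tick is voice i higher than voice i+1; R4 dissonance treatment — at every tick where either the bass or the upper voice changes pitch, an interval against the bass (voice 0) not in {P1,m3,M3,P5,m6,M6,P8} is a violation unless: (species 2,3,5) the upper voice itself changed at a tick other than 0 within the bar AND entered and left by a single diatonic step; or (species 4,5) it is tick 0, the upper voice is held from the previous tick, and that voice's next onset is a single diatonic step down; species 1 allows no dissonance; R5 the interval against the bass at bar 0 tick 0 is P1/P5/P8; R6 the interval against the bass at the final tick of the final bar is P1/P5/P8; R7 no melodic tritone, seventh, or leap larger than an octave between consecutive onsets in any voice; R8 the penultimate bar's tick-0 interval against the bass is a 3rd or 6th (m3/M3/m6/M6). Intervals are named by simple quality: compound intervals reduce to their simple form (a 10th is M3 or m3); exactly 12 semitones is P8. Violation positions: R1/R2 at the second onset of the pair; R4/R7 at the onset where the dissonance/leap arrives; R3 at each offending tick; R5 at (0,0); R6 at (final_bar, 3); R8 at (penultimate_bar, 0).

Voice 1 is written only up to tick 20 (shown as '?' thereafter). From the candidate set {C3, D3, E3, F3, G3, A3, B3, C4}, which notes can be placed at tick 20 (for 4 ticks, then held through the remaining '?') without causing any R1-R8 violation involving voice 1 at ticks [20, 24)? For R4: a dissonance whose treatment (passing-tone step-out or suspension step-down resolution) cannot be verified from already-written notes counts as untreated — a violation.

C3: legal
D3: violates R4
E3: legal
F3: violates R4
G3: violates R2
A3: legal
B3: violates R4,R7
C4: violates R2

{A3, C3, E3}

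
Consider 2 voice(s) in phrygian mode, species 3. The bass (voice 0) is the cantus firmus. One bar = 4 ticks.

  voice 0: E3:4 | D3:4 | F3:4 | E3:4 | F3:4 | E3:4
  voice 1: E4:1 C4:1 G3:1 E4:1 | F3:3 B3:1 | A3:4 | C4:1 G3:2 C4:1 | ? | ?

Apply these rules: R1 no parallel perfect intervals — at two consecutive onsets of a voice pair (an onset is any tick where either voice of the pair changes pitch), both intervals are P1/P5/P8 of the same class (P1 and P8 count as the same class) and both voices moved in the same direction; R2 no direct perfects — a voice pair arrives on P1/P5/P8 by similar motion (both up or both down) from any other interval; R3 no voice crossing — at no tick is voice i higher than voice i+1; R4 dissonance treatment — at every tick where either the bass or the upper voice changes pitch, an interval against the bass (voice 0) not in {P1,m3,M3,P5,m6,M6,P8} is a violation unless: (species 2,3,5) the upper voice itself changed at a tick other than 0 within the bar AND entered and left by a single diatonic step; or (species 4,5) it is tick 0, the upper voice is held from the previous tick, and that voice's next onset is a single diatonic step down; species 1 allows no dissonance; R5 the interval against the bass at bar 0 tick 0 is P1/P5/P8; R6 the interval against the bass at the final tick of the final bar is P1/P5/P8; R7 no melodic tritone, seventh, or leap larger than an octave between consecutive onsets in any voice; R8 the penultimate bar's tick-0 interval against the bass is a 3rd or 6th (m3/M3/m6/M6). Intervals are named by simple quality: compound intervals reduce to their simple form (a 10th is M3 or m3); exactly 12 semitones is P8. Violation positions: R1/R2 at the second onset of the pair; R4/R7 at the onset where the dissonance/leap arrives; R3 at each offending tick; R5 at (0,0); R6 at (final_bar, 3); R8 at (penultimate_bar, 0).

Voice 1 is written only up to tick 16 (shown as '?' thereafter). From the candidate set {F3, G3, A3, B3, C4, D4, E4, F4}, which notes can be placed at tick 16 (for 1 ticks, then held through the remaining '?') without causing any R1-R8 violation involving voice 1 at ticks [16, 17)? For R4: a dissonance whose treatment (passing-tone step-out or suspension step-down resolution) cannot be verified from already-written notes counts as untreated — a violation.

{A3, D4}

F3: violates R8
G3: violates R4,R8
A3: legal
B3: violates R4,R8
C4: violates R8
D4: legal
E4: violates R4,R8
F4: violates R2,R8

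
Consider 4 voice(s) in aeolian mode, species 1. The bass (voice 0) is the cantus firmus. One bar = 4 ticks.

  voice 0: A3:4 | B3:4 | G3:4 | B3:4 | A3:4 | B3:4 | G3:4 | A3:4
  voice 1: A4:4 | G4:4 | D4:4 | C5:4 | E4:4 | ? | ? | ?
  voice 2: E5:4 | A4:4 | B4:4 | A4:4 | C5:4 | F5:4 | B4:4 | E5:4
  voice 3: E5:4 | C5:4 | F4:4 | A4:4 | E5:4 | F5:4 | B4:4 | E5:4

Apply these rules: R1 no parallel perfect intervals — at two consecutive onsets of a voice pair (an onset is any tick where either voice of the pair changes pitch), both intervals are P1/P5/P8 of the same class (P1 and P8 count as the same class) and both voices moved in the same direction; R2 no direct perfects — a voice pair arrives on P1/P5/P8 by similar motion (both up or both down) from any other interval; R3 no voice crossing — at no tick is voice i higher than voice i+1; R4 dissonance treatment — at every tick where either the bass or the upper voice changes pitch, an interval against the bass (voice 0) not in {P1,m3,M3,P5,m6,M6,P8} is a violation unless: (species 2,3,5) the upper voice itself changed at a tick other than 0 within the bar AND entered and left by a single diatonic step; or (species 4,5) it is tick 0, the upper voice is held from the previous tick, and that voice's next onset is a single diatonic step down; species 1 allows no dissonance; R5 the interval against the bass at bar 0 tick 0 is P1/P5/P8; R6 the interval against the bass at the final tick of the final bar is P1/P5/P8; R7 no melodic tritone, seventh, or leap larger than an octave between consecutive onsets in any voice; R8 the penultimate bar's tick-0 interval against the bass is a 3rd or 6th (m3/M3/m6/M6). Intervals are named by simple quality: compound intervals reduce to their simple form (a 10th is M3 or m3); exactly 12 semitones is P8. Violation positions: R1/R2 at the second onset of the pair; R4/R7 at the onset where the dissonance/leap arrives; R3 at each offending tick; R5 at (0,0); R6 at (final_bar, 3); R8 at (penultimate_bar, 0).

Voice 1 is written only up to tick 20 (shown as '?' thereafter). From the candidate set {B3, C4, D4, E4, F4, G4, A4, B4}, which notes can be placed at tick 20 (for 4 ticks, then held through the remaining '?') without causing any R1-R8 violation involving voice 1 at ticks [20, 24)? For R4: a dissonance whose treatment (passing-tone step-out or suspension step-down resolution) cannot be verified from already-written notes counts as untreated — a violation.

{B3, D4, G4}

B3: legal
C4: violates R4
D4: legal
E4: violates R4
F4: violates R1,R2,R4
G4: legal
A4: violates R4
B4: violates R2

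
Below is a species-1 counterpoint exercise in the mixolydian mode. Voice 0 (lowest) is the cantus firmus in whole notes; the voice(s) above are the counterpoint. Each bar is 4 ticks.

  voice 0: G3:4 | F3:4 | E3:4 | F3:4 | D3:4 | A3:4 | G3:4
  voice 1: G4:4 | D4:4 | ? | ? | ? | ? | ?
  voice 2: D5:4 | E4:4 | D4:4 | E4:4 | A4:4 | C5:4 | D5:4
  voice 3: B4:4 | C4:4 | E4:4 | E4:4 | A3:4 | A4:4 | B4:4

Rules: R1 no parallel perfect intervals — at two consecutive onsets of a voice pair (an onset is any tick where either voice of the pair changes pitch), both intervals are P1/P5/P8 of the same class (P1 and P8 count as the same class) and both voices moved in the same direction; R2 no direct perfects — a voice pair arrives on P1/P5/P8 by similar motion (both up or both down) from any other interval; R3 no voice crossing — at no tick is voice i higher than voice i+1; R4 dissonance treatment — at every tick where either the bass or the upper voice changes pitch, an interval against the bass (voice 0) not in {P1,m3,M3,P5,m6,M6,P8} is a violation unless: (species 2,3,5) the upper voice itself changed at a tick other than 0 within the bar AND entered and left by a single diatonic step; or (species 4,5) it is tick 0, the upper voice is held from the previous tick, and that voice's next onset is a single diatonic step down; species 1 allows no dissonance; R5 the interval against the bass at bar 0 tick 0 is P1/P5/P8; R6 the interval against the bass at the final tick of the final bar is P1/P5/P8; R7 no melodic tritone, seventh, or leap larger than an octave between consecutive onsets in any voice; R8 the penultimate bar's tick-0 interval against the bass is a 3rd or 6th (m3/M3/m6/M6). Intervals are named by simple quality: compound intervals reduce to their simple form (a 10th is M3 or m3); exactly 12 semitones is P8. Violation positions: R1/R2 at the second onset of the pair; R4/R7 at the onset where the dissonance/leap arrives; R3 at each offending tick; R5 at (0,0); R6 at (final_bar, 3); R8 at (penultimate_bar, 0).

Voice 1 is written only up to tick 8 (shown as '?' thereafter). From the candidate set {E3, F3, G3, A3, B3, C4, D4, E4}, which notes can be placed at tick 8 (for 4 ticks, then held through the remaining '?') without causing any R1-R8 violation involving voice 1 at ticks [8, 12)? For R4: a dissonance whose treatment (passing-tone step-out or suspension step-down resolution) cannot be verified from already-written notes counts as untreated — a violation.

E3: violates R2,R7
F3: violates R4
G3: violates R2
A3: violates R4
B3: violates R2
C4: legal
D4: violates R4
E4: violates R2,R3

{C4}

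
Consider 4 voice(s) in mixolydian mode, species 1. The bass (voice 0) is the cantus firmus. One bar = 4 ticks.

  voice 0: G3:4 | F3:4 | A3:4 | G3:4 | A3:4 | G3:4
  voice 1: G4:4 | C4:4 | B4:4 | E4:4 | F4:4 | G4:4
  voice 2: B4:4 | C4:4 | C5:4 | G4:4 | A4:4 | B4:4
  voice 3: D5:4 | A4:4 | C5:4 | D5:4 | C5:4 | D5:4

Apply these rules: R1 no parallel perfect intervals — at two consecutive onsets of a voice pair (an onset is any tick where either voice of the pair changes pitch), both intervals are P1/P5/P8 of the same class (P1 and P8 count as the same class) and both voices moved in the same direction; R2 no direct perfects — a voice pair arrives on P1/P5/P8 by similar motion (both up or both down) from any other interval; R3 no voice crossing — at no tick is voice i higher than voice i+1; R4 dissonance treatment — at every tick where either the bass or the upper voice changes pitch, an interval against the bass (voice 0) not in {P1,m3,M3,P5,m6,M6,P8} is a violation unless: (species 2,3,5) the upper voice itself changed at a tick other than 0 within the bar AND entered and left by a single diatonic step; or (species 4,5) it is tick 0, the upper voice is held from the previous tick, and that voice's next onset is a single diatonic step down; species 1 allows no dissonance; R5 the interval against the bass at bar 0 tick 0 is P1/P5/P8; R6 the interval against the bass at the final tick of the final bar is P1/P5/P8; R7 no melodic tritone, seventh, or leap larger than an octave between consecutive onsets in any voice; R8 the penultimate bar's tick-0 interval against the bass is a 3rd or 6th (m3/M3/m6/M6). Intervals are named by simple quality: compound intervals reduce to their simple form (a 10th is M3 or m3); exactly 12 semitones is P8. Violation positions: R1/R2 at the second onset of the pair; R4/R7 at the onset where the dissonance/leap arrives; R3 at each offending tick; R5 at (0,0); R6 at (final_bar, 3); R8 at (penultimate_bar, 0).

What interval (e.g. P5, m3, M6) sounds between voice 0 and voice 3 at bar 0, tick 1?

P5

voice 0=G3 voice 3=D5 -> P5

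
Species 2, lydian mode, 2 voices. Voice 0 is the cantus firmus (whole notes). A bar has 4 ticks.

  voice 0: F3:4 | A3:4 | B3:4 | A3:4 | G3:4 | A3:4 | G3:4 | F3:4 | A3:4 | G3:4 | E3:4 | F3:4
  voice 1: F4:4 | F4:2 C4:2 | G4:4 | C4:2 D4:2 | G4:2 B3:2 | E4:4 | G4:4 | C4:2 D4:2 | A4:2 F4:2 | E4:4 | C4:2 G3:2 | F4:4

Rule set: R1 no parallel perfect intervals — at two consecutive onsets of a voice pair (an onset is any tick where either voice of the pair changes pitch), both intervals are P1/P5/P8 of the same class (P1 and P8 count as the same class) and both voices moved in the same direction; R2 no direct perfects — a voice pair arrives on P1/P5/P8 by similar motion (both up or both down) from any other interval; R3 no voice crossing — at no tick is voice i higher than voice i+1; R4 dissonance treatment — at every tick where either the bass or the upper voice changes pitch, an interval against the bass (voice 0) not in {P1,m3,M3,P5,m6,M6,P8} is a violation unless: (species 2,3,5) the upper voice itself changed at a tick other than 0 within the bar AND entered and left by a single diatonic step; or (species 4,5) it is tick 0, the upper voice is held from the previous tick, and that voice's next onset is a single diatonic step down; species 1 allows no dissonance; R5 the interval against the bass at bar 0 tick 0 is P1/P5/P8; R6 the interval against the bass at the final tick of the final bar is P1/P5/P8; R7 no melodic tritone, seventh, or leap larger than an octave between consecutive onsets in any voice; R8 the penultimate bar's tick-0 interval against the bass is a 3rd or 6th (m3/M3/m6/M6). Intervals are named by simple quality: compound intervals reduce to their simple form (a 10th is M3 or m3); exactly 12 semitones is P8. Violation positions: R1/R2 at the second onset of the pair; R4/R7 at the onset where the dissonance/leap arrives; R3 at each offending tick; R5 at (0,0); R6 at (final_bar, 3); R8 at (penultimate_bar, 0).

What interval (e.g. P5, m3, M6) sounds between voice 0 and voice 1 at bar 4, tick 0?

voice 0=G3 voice 1=G4 -> P8

P8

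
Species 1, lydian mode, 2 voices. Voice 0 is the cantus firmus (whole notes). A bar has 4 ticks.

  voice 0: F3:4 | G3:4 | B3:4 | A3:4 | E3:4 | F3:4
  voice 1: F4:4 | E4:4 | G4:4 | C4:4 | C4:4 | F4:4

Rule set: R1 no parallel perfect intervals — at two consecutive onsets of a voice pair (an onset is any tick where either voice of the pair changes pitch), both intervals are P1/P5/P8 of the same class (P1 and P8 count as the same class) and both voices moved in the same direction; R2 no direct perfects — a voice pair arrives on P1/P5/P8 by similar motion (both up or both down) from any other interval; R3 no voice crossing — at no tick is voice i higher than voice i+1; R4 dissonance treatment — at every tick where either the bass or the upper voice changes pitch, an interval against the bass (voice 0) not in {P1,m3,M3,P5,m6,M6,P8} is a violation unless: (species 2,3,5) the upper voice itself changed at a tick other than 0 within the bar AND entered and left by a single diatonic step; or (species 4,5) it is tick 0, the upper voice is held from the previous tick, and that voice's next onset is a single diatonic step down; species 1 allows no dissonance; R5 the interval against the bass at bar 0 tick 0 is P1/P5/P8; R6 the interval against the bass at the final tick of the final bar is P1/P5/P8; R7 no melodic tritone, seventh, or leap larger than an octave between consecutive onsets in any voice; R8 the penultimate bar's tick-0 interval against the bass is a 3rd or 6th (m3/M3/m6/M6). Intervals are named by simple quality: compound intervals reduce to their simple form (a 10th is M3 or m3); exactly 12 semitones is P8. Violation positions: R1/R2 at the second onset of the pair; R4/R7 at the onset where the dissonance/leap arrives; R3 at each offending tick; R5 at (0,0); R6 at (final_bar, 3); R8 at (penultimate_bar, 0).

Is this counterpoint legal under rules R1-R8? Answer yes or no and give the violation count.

No (1 violations)

bar 0: v0=F3 v1=F4 (P8)
bar 1: v0=G3 v1=E4 (M6)
bar 2: v0=B3 v1=G4 (m6)
bar 3: v0=A3 v1=C4 (m3)
bar 4: v0=E3 v1=C4 (m6)
bar 5: v0=F3 v1=F4 (P8)
  R2 @ bar5.0: E3/C4 m6 -> F3/F4 P8 similar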